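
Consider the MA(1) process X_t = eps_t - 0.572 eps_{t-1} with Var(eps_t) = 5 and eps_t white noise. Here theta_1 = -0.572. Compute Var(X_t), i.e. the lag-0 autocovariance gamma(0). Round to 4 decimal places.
\gamma(0) = 6.6359

For an MA(q) process X_t = eps_t + sum_i theta_i eps_{t-i} with
Var(eps_t) = sigma^2, the variance is
  gamma(0) = sigma^2 * (1 + sum_i theta_i^2).
  sum_i theta_i^2 = (-0.572)^2 = 0.327184.
  gamma(0) = 5 * (1 + 0.327184) = 5 * 1.327184 = 6.63592, which rounds to 6.6359.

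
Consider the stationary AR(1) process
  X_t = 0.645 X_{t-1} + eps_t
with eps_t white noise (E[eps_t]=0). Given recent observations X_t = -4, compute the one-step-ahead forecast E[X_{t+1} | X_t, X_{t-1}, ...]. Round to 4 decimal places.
E[X_{t+1} \mid \mathcal F_t] = -2.5800

For an AR(p) model X_t = c + sum_i phi_i X_{t-i} + eps_t, the
one-step-ahead conditional mean is
  E[X_{t+1} | X_t, ...] = c + sum_i phi_i X_{t+1-i}.
Substitute known values:
  E[X_{t+1} | ...] = (0.645) * (-4)
                   = -2.5800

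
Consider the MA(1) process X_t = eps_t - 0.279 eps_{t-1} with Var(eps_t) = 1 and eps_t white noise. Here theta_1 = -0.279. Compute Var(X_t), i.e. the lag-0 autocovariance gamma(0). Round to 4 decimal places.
\gamma(0) = 1.0778

For an MA(q) process X_t = eps_t + sum_i theta_i eps_{t-i} with
Var(eps_t) = sigma^2, the variance is
  gamma(0) = sigma^2 * (1 + sum_i theta_i^2).
  sum_i theta_i^2 = (-0.279)^2 = 0.077841.
  gamma(0) = 1 * (1 + 0.077841) = 1 * 1.077841 = 1.077841, which rounds to 1.0778.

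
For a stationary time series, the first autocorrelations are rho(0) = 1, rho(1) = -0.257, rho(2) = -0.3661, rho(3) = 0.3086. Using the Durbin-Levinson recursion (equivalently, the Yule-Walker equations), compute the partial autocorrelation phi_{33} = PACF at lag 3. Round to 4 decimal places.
\phi_{33} = 0.0709

The PACF at lag k is phi_{kk}, the last component of the solution
to the Yule-Walker system G_k phi = r_k where
  (G_k)_{ij} = rho(|i - j|), (r_k)_i = rho(i), i,j = 1..k.
Equivalently, Durbin-Levinson gives phi_{kk} iteratively:
  phi_{11} = rho(1)
  phi_{kk} = [rho(k) - sum_{j=1..k-1} phi_{k-1,j} rho(k-j)]
            / [1 - sum_{j=1..k-1} phi_{k-1,j} rho(j)],
  phi_{k,j} = phi_{k-1,j} - phi_{kk} phi_{k-1,k-j},  j = 1..k-1.
Step k = 1:
  phi_11 = rho(1) = -0.257.
Step k = 2:
  phi_22 = [rho(2) - phi_11 rho(1)] / [1 - phi_11 rho(1)] = [-0.3661 - (-0.257)(-0.257)] / [1 - (-0.257)(-0.257)]
         = -0.432149 / 0.933951 = -0.462711.
  Update: phi_21 = phi_11 - phi_22 phi_11 = -0.257 - (-0.462711)(-0.257) = -0.375917.
Step k = 3:
  phi_33 = [rho(3) - phi_21 rho(2) - phi_22 rho(1)] / [1 - phi_21 rho(1) - phi_22 rho(2)]
    numerator   = 0.3086 - (-0.375917)(-0.3661) - (-0.462711)(-0.257) = 0.05206031
    denominator = 1 - (-0.375917)(-0.257) - (-0.462711)(-0.3661) = 0.73399109
  phi_33 = 0.05206031 / 0.73399109 = 0.0709.
Therefore phi_{33} = 0.0709.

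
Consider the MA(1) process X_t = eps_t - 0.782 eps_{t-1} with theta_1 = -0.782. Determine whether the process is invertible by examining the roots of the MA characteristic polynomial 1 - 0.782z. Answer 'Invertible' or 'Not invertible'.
\text{Invertible}

The MA(q) characteristic polynomial is P(z) = 1 - 0.782z.
Invertibility requires all roots to lie outside the unit circle, i.e. |z| > 1 for every root.
This is linear in z: 1 + (-0.782) z = 0  =>  z = -1/(-0.782) = 1.278772,  |z| = 1.278772.
Moduli of all roots: 1.2788.
All moduli strictly greater than 1? Yes.
Verdict: Invertible.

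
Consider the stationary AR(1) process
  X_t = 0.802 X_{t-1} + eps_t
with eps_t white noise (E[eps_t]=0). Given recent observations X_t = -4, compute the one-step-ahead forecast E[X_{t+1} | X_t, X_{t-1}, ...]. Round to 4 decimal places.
E[X_{t+1} \mid \mathcal F_t] = -3.2080

For an AR(p) model X_t = c + sum_i phi_i X_{t-i} + eps_t, the
one-step-ahead conditional mean is
  E[X_{t+1} | X_t, ...] = c + sum_i phi_i X_{t+1-i}.
Substitute known values:
  E[X_{t+1} | ...] = (0.802) * (-4)
                   = -3.2080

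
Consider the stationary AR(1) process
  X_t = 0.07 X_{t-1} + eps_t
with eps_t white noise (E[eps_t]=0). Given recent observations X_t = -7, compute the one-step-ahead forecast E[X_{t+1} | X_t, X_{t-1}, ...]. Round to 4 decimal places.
E[X_{t+1} \mid \mathcal F_t] = -0.4900

For an AR(p) model X_t = c + sum_i phi_i X_{t-i} + eps_t, the
one-step-ahead conditional mean is
  E[X_{t+1} | X_t, ...] = c + sum_i phi_i X_{t+1-i}.
Substitute known values:
  E[X_{t+1} | ...] = (0.07) * (-7)
                   = -0.4900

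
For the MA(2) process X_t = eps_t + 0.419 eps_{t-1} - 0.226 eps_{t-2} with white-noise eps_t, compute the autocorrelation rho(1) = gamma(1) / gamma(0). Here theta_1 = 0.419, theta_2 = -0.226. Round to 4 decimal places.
\rho(1) = 0.2644

For an MA(q) process with theta_0 = 1, the autocovariance is
  gamma(k) = sigma^2 * sum_{i=0..q-k} theta_i * theta_{i+k},
and rho(k) = gamma(k) / gamma(0). Sigma^2 cancels.
  numerator   = (1)*(0.419) + (0.419)*(-0.226) = 0.324306.
  denominator = (1)^2 + (0.419)^2 + (-0.226)^2 = 1.226637.
  rho(1) = 0.324306 / 1.226637 = 0.2644.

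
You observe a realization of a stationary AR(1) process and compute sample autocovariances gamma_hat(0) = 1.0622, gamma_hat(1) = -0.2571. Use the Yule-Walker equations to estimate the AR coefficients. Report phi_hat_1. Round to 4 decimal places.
\hat\phi_{1} = -0.2420

The Yule-Walker equations for an AR(p) process read, in matrix form,
  Gamma_p phi = r_p,   with   (Gamma_p)_{ij} = gamma(|i - j|),
                       (r_p)_i = gamma(i),   i,j = 1..p.
Substitute the sample gammas (Toeplitz matrix and right-hand side of size 1):
  Gamma_p = [[1.0622]]
  r_p     = [-0.2571]
With p = 1 this is the single equation gamma(0) phi_1 = gamma(1):
  phi_hat_1 = gamma(1) / gamma(0) = -0.2571 / 1.0622 = -0.2420.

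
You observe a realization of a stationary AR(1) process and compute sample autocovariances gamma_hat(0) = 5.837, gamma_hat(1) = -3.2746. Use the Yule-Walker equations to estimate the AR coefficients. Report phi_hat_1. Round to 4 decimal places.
\hat\phi_{1} = -0.5610

The Yule-Walker equations for an AR(p) process read, in matrix form,
  Gamma_p phi = r_p,   with   (Gamma_p)_{ij} = gamma(|i - j|),
                       (r_p)_i = gamma(i),   i,j = 1..p.
Substitute the sample gammas (Toeplitz matrix and right-hand side of size 1):
  Gamma_p = [[5.837]]
  r_p     = [-3.2746]
With p = 1 this is the single equation gamma(0) phi_1 = gamma(1):
  phi_hat_1 = gamma(1) / gamma(0) = -3.2746 / 5.837 = -0.5610.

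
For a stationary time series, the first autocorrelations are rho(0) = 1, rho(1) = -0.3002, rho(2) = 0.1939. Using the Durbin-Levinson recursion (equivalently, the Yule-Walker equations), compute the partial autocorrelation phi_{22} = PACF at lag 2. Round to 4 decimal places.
\phi_{22} = 0.1141

The PACF at lag k is phi_{kk}, the last component of the solution
to the Yule-Walker system G_k phi = r_k where
  (G_k)_{ij} = rho(|i - j|), (r_k)_i = rho(i), i,j = 1..k.
Equivalently, Durbin-Levinson gives phi_{kk} iteratively:
  phi_{11} = rho(1)
  phi_{kk} = [rho(k) - sum_{j=1..k-1} phi_{k-1,j} rho(k-j)]
            / [1 - sum_{j=1..k-1} phi_{k-1,j} rho(j)],
  phi_{k,j} = phi_{k-1,j} - phi_{kk} phi_{k-1,k-j},  j = 1..k-1.
Step k = 1:
  phi_11 = rho(1) = -0.3002.
Step k = 2:
  phi_22 = [rho(2) - phi_11 rho(1)] / [1 - phi_11 rho(1)] = [0.1939 - (-0.3002)(-0.3002)] / [1 - (-0.3002)(-0.3002)]
         = 0.10377996 / 0.90987996 = 0.1141.
Therefore phi_{22} = 0.1141.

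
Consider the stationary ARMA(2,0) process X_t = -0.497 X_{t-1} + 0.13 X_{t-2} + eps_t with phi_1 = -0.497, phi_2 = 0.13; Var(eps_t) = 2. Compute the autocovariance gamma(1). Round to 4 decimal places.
\gamma(1) = -1.7252

Multiply the model equation by X_{t-k} and take expectations. With theta_0 = psi_0 = 1 and psi_j the MA(infinity) weights, this gives
  gamma(k) - sum_i phi_i gamma(k-i) = c_k,
  c_k = sigma^2 * sum_{j=k..q} theta_j psi_{j-k}   (c_k = 0 for k > q),
using gamma(-m) = gamma(m).
Pure AR (q = 0): c_0 = sigma^2 = 2, c_k = 0 for k >= 1.
Equations for k = 0, 1, 2 (AR order 2, c_2 = 0):
  (E0) gamma(0) = phi_1 gamma(1) + phi_2 gamma(2) + c_0
  (E1) gamma(1) = phi_1 gamma(0) + phi_2 gamma(1) + c_1
  (E2) gamma(2) = phi_1 gamma(1) + phi_2 gamma(0)
From (E1): gamma(1) = A gamma(0) + B with
  A = phi_1 / (1 - phi_2) = -0.497 / 0.87 = -0.571264,   B = c_1 / (1 - phi_2) = 0 / 0.87 = 0.
Insert (E2) into (E0): gamma(0) (1 - phi_2^2) = phi_1 (1 + phi_2) gamma(1) + c_0.
  phi_1 (1 + phi_2) = (-0.497)(1.13) = -0.56161,   1 - phi_2^2 = 0.9831.
Replace gamma(1) by A gamma(0) + B and collect gamma(0):
  gamma(0) [0.9831 - (-0.56161)(-0.571264)] = c_0 = 2
  gamma(0) * 0.662272 = 2
  gamma(0) = 2 / 0.662272 = 3.019906.
  gamma(1) = A gamma(0) = (-0.571264)(3.019906) = -1.725165.
Therefore gamma(1) = -1.7252 (to 4 decimal places).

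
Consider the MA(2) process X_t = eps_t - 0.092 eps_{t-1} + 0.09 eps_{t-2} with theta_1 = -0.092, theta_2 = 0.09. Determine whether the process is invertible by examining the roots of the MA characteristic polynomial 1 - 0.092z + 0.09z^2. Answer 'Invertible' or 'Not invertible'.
\text{Invertible}

The MA(q) characteristic polynomial is P(z) = 1 - 0.092z + 0.09z^2.
Invertibility requires all roots to lie outside the unit circle, i.e. |z| > 1 for every root.
Set 1 + (-0.092) z + (0.09) z^2 = 0, i.e. a z^2 + b z + c = 0 with a = 0.09, b = -0.092, c = 1.
Discriminant D = b^2 - 4ac = (-0.092)^2 - 4*(0.09)*1 = 0.008464 - (0.36) = -0.351536.
D < 0, so the roots are the complex-conjugate pair z = (-b +/- i sqrt(-D)) / (2a) = 0.5111 +/- 3.2939i.
For a conjugate pair |z|^2 = z * conj(z) = (product of roots) = c/a = 1/(0.09) = 11.111111, so |z| = sqrt(11.111111) = 3.3333 for both roots.
Moduli of all roots: 3.3333, 3.3333.
All moduli strictly greater than 1? Yes.
Verdict: Invertible.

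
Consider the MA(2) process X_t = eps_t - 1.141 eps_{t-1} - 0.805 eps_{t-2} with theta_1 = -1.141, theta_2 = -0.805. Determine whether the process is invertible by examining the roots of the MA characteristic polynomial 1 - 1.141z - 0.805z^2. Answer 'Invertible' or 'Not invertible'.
\text{Not invertible}

The MA(q) characteristic polynomial is P(z) = 1 - 1.141z - 0.805z^2.
Invertibility requires all roots to lie outside the unit circle, i.e. |z| > 1 for every root.
Set 1 + (-1.141) z + (-0.805) z^2 = 0, i.e. a z^2 + b z + c = 0 with a = -0.805, b = -1.141, c = 1.
Discriminant D = b^2 - 4ac = (-1.141)^2 - 4*(-0.805)*1 = 1.301881 - (-3.22) = 4.521881.
D >= 0, so the roots are real: z = (-b +/- sqrt(D)) / (2a) = (1.141 +/- 2.126471) / (-1.61).
  z_1 = (1.141 + 2.126471) / (-1.61) = -2.0295,   |z_1| = 2.0295.
  z_2 = (1.141 - 2.126471) / (-1.61) = 0.6121,   |z_2| = 0.6121.
Moduli of all roots: 2.0295, 0.6121.
All moduli strictly greater than 1? No.
Verdict: Not invertible.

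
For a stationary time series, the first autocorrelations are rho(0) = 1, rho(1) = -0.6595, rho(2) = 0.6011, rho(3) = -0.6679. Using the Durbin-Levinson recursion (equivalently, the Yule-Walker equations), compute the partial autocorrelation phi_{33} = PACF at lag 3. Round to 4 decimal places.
\phi_{33} = -0.3760

The PACF at lag k is phi_{kk}, the last component of the solution
to the Yule-Walker system G_k phi = r_k where
  (G_k)_{ij} = rho(|i - j|), (r_k)_i = rho(i), i,j = 1..k.
Equivalently, Durbin-Levinson gives phi_{kk} iteratively:
  phi_{11} = rho(1)
  phi_{kk} = [rho(k) - sum_{j=1..k-1} phi_{k-1,j} rho(k-j)]
            / [1 - sum_{j=1..k-1} phi_{k-1,j} rho(j)],
  phi_{k,j} = phi_{k-1,j} - phi_{kk} phi_{k-1,k-j},  j = 1..k-1.
Step k = 1:
  phi_11 = rho(1) = -0.6595.
Step k = 2:
  phi_22 = [rho(2) - phi_11 rho(1)] / [1 - phi_11 rho(1)] = [0.6011 - (-0.6595)(-0.6595)] / [1 - (-0.6595)(-0.6595)]
         = 0.16615975 / 0.56505975 = 0.294057.
  Update: phi_21 = phi_11 - phi_22 phi_11 = -0.6595 - (0.294057)(-0.6595) = -0.465569.
Step k = 3:
  phi_33 = [rho(3) - phi_21 rho(2) - phi_22 rho(1)] / [1 - phi_21 rho(1) - phi_22 rho(2)]
    numerator   = -0.6679 - (-0.465569)(0.6011) - (0.294057)(-0.6595) = -0.19411565
    denominator = 1 - (-0.465569)(-0.6595) - (0.294057)(0.6011) = 0.51619932
  phi_33 = -0.19411565 / 0.51619932 = -0.376.
Therefore phi_{33} = -0.3760.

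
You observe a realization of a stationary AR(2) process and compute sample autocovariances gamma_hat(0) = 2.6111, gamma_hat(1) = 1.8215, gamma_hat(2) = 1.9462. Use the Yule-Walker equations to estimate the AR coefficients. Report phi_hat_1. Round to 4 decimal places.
\hat\phi_{1} = 0.3460

The Yule-Walker equations for an AR(p) process read, in matrix form,
  Gamma_p phi = r_p,   with   (Gamma_p)_{ij} = gamma(|i - j|),
                       (r_p)_i = gamma(i),   i,j = 1..p.
Substitute the sample gammas (Toeplitz matrix and right-hand side of size 2):
  Gamma_p = [[2.6111, 1.8215], [1.8215, 2.6111]]
  r_p     = [1.8215, 1.9462]
Written out:
  2.6111 phi_1 + 1.8215 phi_2 = 1.8215
  1.8215 phi_1 + 2.6111 phi_2 = 1.9462
Solve by Cramer's rule:
  det = gamma(0)^2 - gamma(1)^2 = (2.6111)^2 - (1.8215)^2 = 6.81784321 - 3.31786225 = 3.49998096
  phi_hat_1 = [gamma(1) gamma(0) - gamma(1) gamma(2)] / det = [(1.8215)(2.6111) - (1.8215)(1.9462)] / 3.49998096 = 1.21111535 / 3.49998096 = 0.346
  phi_hat_2 = [gamma(0) gamma(2) - gamma(1)^2] / det = [(2.6111)(1.9462) - (1.8215)^2] / 3.49998096 = 1.76386057 / 3.49998096 = 0.504
So phi_hat = [0.3460, 0.5040].
Therefore phi_hat_1 = 0.3460.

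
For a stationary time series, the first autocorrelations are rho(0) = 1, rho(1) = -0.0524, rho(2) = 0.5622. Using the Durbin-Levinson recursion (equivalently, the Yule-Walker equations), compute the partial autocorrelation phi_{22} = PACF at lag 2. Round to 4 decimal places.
\phi_{22} = 0.5610

The PACF at lag k is phi_{kk}, the last component of the solution
to the Yule-Walker system G_k phi = r_k where
  (G_k)_{ij} = rho(|i - j|), (r_k)_i = rho(i), i,j = 1..k.
Equivalently, Durbin-Levinson gives phi_{kk} iteratively:
  phi_{11} = rho(1)
  phi_{kk} = [rho(k) - sum_{j=1..k-1} phi_{k-1,j} rho(k-j)]
            / [1 - sum_{j=1..k-1} phi_{k-1,j} rho(j)],
  phi_{k,j} = phi_{k-1,j} - phi_{kk} phi_{k-1,k-j},  j = 1..k-1.
Step k = 1:
  phi_11 = rho(1) = -0.0524.
Step k = 2:
  phi_22 = [rho(2) - phi_11 rho(1)] / [1 - phi_11 rho(1)] = [0.5622 - (-0.0524)(-0.0524)] / [1 - (-0.0524)(-0.0524)]
         = 0.55945424 / 0.99725424 = 0.561.
Therefore phi_{22} = 0.5610.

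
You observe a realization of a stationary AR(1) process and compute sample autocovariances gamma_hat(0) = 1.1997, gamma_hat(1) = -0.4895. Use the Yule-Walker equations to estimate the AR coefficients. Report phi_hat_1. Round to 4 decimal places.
\hat\phi_{1} = -0.4080

The Yule-Walker equations for an AR(p) process read, in matrix form,
  Gamma_p phi = r_p,   with   (Gamma_p)_{ij} = gamma(|i - j|),
                       (r_p)_i = gamma(i),   i,j = 1..p.
Substitute the sample gammas (Toeplitz matrix and right-hand side of size 1):
  Gamma_p = [[1.1997]]
  r_p     = [-0.4895]
With p = 1 this is the single equation gamma(0) phi_1 = gamma(1):
  phi_hat_1 = gamma(1) / gamma(0) = -0.4895 / 1.1997 = -0.4080.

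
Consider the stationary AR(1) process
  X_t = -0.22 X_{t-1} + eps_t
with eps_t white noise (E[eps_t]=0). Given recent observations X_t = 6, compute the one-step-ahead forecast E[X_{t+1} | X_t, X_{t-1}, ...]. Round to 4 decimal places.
E[X_{t+1} \mid \mathcal F_t] = -1.3200

For an AR(p) model X_t = c + sum_i phi_i X_{t-i} + eps_t, the
one-step-ahead conditional mean is
  E[X_{t+1} | X_t, ...] = c + sum_i phi_i X_{t+1-i}.
Substitute known values:
  E[X_{t+1} | ...] = (-0.22) * (6)
                   = -1.3200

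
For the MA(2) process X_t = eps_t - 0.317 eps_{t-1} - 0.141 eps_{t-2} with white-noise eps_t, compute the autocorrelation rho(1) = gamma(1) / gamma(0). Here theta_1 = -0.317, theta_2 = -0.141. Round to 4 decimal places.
\rho(1) = -0.2430

For an MA(q) process with theta_0 = 1, the autocovariance is
  gamma(k) = sigma^2 * sum_{i=0..q-k} theta_i * theta_{i+k},
and rho(k) = gamma(k) / gamma(0). Sigma^2 cancels.
  numerator   = (1)*(-0.317) + (-0.317)*(-0.141) = -0.272303.
  denominator = (1)^2 + (-0.317)^2 + (-0.141)^2 = 1.12037.
  rho(1) = -0.272303 / 1.12037 = -0.2430.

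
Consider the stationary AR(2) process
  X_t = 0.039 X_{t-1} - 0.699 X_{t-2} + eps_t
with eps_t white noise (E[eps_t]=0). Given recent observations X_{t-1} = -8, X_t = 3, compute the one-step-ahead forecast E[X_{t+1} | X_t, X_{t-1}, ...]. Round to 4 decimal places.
E[X_{t+1} \mid \mathcal F_t] = 5.7090

For an AR(p) model X_t = c + sum_i phi_i X_{t-i} + eps_t, the
one-step-ahead conditional mean is
  E[X_{t+1} | X_t, ...] = c + sum_i phi_i X_{t+1-i}.
Substitute known values:
  E[X_{t+1} | ...] = (0.039) * (3) + (-0.699) * (-8)
                   = 5.7090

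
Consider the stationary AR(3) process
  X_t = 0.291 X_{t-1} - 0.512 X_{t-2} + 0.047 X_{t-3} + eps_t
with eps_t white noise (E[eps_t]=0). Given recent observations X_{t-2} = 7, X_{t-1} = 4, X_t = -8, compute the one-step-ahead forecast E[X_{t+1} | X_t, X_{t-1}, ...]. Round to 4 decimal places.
E[X_{t+1} \mid \mathcal F_t] = -4.0470

For an AR(p) model X_t = c + sum_i phi_i X_{t-i} + eps_t, the
one-step-ahead conditional mean is
  E[X_{t+1} | X_t, ...] = c + sum_i phi_i X_{t+1-i}.
Substitute known values:
  E[X_{t+1} | ...] = (0.291) * (-8) + (-0.512) * (4) + (0.047) * (7)
                   = -4.0470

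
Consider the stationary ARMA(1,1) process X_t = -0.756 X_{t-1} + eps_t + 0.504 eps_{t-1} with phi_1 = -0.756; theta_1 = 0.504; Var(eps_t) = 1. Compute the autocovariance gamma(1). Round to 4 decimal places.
\gamma(1) = -0.3640

Multiply the model equation by X_{t-k} and take expectations. With theta_0 = psi_0 = 1 and psi_j the MA(infinity) weights, this gives
  gamma(k) - sum_i phi_i gamma(k-i) = c_k,
  c_k = sigma^2 * sum_{j=k..q} theta_j psi_{j-k}   (c_k = 0 for k > q),
using gamma(-m) = gamma(m).
psi-weights needed (psi_j = theta_j + sum_i phi_i psi_{j-i}):
  psi_1 = theta_1 + phi_1 = 0.504 + (-0.756) = -0.252
Right-hand sides:
  c_0 = sigma^2 (1 + theta_1 psi_1) = 1 * (1 + (0.504)(-0.252)) = 1 * 0.872992 = 0.872992
  c_1 = sigma^2 theta_1 = 1 * (0.504) = 0.504
  c_2 = 0
Equations for k = 0 and k = 1 (AR order 1):
  gamma(0) = phi_1 gamma(1) + c_0
  gamma(1) = phi_1 gamma(0) + c_1
Substituting the second into the first: gamma(0) (1 - phi_1^2) = c_0 + phi_1 c_1, so
  gamma(0) = (c_0 + phi_1 c_1) / (1 - phi_1^2) = (0.872992 + (-0.756)(0.504)) / (1 - (-0.756)^2) = 0.491968 / 0.428464 = 1.148213.
  gamma(1) = phi_1 gamma(0) + c_1 = (-0.756)(1.148213) + (0.504) = -0.364049.
Therefore gamma(1) = -0.3640 (to 4 decimal places).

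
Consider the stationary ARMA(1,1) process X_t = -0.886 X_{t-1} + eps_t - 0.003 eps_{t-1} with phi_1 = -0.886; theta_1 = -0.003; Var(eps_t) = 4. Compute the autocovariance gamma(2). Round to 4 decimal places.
\gamma(2) = 14.6927

Multiply the model equation by X_{t-k} and take expectations. With theta_0 = psi_0 = 1 and psi_j the MA(infinity) weights, this gives
  gamma(k) - sum_i phi_i gamma(k-i) = c_k,
  c_k = sigma^2 * sum_{j=k..q} theta_j psi_{j-k}   (c_k = 0 for k > q),
using gamma(-m) = gamma(m).
psi-weights needed (psi_j = theta_j + sum_i phi_i psi_{j-i}):
  psi_1 = theta_1 + phi_1 = -0.003 + (-0.886) = -0.889
Right-hand sides:
  c_0 = sigma^2 (1 + theta_1 psi_1) = 4 * (1 + (-0.003)(-0.889)) = 4 * 1.002667 = 4.010668
  c_1 = sigma^2 theta_1 = 4 * (-0.003) = -0.012
  c_2 = 0
Equations for k = 0 and k = 1 (AR order 1):
  gamma(0) = phi_1 gamma(1) + c_0
  gamma(1) = phi_1 gamma(0) + c_1
Substituting the second into the first: gamma(0) (1 - phi_1^2) = c_0 + phi_1 c_1, so
  gamma(0) = (c_0 + phi_1 c_1) / (1 - phi_1^2) = (4.010668 + (-0.886)(-0.012)) / (1 - (-0.886)^2) = 4.0213 / 0.215004 = 18.703373.
  gamma(1) = phi_1 gamma(0) + c_1 = (-0.886)(18.703373) + (-0.012) = -16.583188.
For k = 2 (> q): gamma(2) = phi_1 gamma(1) = (-0.886)(-16.583188) = 14.692705.
Therefore gamma(2) = 14.6927 (to 4 decimal places).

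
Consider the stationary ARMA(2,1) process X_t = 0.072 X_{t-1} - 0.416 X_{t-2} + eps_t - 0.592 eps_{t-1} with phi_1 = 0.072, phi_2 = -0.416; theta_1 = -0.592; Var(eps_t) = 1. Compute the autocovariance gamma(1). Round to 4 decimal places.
\gamma(1) = -0.3385

Multiply the model equation by X_{t-k} and take expectations. With theta_0 = psi_0 = 1 and psi_j the MA(infinity) weights, this gives
  gamma(k) - sum_i phi_i gamma(k-i) = c_k,
  c_k = sigma^2 * sum_{j=k..q} theta_j psi_{j-k}   (c_k = 0 for k > q),
using gamma(-m) = gamma(m).
psi-weights needed (psi_j = theta_j + sum_i phi_i psi_{j-i}):
  psi_1 = theta_1 + phi_1 = -0.592 + (0.072) = -0.52
Right-hand sides:
  c_0 = sigma^2 (1 + theta_1 psi_1) = 1 * (1 + (-0.592)(-0.52)) = 1 * 1.30784 = 1.30784
  c_1 = sigma^2 theta_1 = 1 * (-0.592) = -0.592
  c_2 = 0
Equations for k = 0, 1, 2 (AR order 2, c_2 = 0):
  (E0) gamma(0) = phi_1 gamma(1) + phi_2 gamma(2) + c_0
  (E1) gamma(1) = phi_1 gamma(0) + phi_2 gamma(1) + c_1
  (E2) gamma(2) = phi_1 gamma(1) + phi_2 gamma(0)
From (E1): gamma(1) = A gamma(0) + B with
  A = phi_1 / (1 - phi_2) = 0.072 / 1.416 = 0.050847,   B = c_1 / (1 - phi_2) = -0.592 / 1.416 = -0.418079.
Insert (E2) into (E0): gamma(0) (1 - phi_2^2) = phi_1 (1 + phi_2) gamma(1) + c_0.
  phi_1 (1 + phi_2) = (0.072)(0.584) = 0.042048,   1 - phi_2^2 = 0.826944.
Replace gamma(1) by A gamma(0) + B and collect gamma(0):
  gamma(0) [0.826944 - (0.042048)(0.050847)] = (0.042048)(-0.418079) + 1.30784
  gamma(0) * 0.824806 = 1.290261
  gamma(0) = 1.290261 / 0.824806 = 1.56432.
  gamma(1) = A gamma(0) + B = (0.050847)(1.56432) + (-0.418079) = -0.338537.
Therefore gamma(1) = -0.3385 (to 4 decimal places).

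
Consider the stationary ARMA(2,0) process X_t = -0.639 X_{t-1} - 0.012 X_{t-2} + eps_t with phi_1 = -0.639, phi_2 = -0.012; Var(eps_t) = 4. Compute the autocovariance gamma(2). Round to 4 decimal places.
\gamma(2) = 2.6046

Multiply the model equation by X_{t-k} and take expectations. With theta_0 = psi_0 = 1 and psi_j the MA(infinity) weights, this gives
  gamma(k) - sum_i phi_i gamma(k-i) = c_k,
  c_k = sigma^2 * sum_{j=k..q} theta_j psi_{j-k}   (c_k = 0 for k > q),
using gamma(-m) = gamma(m).
Pure AR (q = 0): c_0 = sigma^2 = 4, c_k = 0 for k >= 1.
Equations for k = 0, 1, 2 (AR order 2, c_2 = 0):
  (E0) gamma(0) = phi_1 gamma(1) + phi_2 gamma(2) + c_0
  (E1) gamma(1) = phi_1 gamma(0) + phi_2 gamma(1) + c_1
  (E2) gamma(2) = phi_1 gamma(1) + phi_2 gamma(0)
From (E1): gamma(1) = A gamma(0) + B with
  A = phi_1 / (1 - phi_2) = -0.639 / 1.012 = -0.631423,   B = c_1 / (1 - phi_2) = 0 / 1.012 = 0.
Insert (E2) into (E0): gamma(0) (1 - phi_2^2) = phi_1 (1 + phi_2) gamma(1) + c_0.
  phi_1 (1 + phi_2) = (-0.639)(0.988) = -0.631332,   1 - phi_2^2 = 0.999856.
Replace gamma(1) by A gamma(0) + B and collect gamma(0):
  gamma(0) [0.999856 - (-0.631332)(-0.631423)] = c_0 = 4
  gamma(0) * 0.601219 = 4
  gamma(0) = 4 / 0.601219 = 6.653155.
  gamma(1) = A gamma(0) = (-0.631423)(6.653155) = -4.200955.
  gamma(2) = phi_1 gamma(1) + phi_2 gamma(0) = (-0.639)(-4.200955) + (-0.012)(6.653155) = 2.604572.
Therefore gamma(2) = 2.6046 (to 4 decimal places).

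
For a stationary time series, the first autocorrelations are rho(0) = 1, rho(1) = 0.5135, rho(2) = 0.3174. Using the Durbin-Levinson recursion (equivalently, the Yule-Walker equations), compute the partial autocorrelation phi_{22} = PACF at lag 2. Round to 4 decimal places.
\phi_{22} = 0.0730

The PACF at lag k is phi_{kk}, the last component of the solution
to the Yule-Walker system G_k phi = r_k where
  (G_k)_{ij} = rho(|i - j|), (r_k)_i = rho(i), i,j = 1..k.
Equivalently, Durbin-Levinson gives phi_{kk} iteratively:
  phi_{11} = rho(1)
  phi_{kk} = [rho(k) - sum_{j=1..k-1} phi_{k-1,j} rho(k-j)]
            / [1 - sum_{j=1..k-1} phi_{k-1,j} rho(j)],
  phi_{k,j} = phi_{k-1,j} - phi_{kk} phi_{k-1,k-j},  j = 1..k-1.
Step k = 1:
  phi_11 = rho(1) = 0.5135.
Step k = 2:
  phi_22 = [rho(2) - phi_11 rho(1)] / [1 - phi_11 rho(1)] = [0.3174 - (0.5135)(0.5135)] / [1 - (0.5135)(0.5135)]
         = 0.05371775 / 0.73631775 = 0.073.
Therefore phi_{22} = 0.0730.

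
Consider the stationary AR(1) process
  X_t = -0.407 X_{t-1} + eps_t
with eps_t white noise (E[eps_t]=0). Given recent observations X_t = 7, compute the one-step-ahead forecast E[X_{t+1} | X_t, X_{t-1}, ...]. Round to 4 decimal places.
E[X_{t+1} \mid \mathcal F_t] = -2.8490

For an AR(p) model X_t = c + sum_i phi_i X_{t-i} + eps_t, the
one-step-ahead conditional mean is
  E[X_{t+1} | X_t, ...] = c + sum_i phi_i X_{t+1-i}.
Substitute known values:
  E[X_{t+1} | ...] = (-0.407) * (7)
                   = -2.8490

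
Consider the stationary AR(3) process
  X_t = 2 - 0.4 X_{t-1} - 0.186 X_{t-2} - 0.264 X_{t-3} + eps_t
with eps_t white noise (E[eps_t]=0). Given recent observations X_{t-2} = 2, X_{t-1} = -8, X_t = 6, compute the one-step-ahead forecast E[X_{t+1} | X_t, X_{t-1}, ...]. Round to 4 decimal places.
E[X_{t+1} \mid \mathcal F_t] = 0.5600

For an AR(p) model X_t = c + sum_i phi_i X_{t-i} + eps_t, the
one-step-ahead conditional mean is
  E[X_{t+1} | X_t, ...] = c + sum_i phi_i X_{t+1-i}.
Substitute known values:
  E[X_{t+1} | ...] = 2 + (-0.4) * (6) + (-0.186) * (-8) + (-0.264) * (2)
                   = 0.5600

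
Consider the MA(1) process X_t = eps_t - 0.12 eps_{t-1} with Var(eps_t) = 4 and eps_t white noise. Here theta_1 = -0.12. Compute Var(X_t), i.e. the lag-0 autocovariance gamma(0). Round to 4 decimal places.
\gamma(0) = 4.0576

For an MA(q) process X_t = eps_t + sum_i theta_i eps_{t-i} with
Var(eps_t) = sigma^2, the variance is
  gamma(0) = sigma^2 * (1 + sum_i theta_i^2).
  sum_i theta_i^2 = (-0.12)^2 = 0.0144.
  gamma(0) = 4 * (1 + 0.0144) = 4 * 1.0144 = 4.0576.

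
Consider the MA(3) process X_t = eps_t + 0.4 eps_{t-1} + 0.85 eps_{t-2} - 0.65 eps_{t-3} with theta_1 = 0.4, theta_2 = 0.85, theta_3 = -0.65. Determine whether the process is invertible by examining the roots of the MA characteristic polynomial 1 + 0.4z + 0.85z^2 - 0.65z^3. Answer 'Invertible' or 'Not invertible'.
\text{Not invertible}

The MA(q) characteristic polynomial is P(z) = 1 + 0.4z + 0.85z^2 - 0.65z^3.
Invertibility requires all roots to lie outside the unit circle, i.e. |z| > 1 for every root.
Degree 3: look for a simple real root z0 first, then factor out (1 - z/z0) and solve the remaining quadratic.
Testing z0 = 2: P(2) = 1 + (0.4)(2) + (0.85)(2)^2 + (-0.65)(2)^3
  = 1 + (0.8) + (3.4) + (-5.2) = 0.  So z_0 = 2 is a root, |z_0| = 2.
Divide out the factor (1 - 0.5 z) = (1 - z/z0) (since 1/z0 = 0.5):
  P(z) = (1 - 0.5 z)(1 + (0.9) z + (1.3) z^2)
  [check: z-coef 0.9 - (0.5) = 0.4; z^2-coef 1.3 - (0.5)(0.9) = 0.85; z^3-coef -(0.5)(1.3) = -0.65.]
Remaining roots from the quadratic factor 1 + (0.9) z + (1.3) z^2:
  Set 1 + (0.9) z + (1.3) z^2 = 0, i.e. a z^2 + b z + c = 0 with a = 1.3, b = 0.9, c = 1.
  Discriminant D = b^2 - 4ac = (0.9)^2 - 4*(1.3)*1 = 0.81 - (5.2) = -4.39.
  D < 0, so the roots are the complex-conjugate pair z = (-b +/- i sqrt(-D)) / (2a) = -0.3462 +/- 0.8059i.
  For a conjugate pair |z|^2 = z * conj(z) = (product of roots) = c/a = 1/(1.3) = 0.769231, so |z| = sqrt(0.769231) = 0.8771 for both roots.
Moduli of all roots: 2.0000, 0.8771, 0.8771.
All moduli strictly greater than 1? No.
Verdict: Not invertible.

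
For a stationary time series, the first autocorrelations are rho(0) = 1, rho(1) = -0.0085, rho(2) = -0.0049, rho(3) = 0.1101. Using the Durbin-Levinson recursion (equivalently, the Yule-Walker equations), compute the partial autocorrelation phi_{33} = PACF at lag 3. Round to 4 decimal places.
\phi_{33} = 0.1100

The PACF at lag k is phi_{kk}, the last component of the solution
to the Yule-Walker system G_k phi = r_k where
  (G_k)_{ij} = rho(|i - j|), (r_k)_i = rho(i), i,j = 1..k.
Equivalently, Durbin-Levinson gives phi_{kk} iteratively:
  phi_{11} = rho(1)
  phi_{kk} = [rho(k) - sum_{j=1..k-1} phi_{k-1,j} rho(k-j)]
            / [1 - sum_{j=1..k-1} phi_{k-1,j} rho(j)],
  phi_{k,j} = phi_{k-1,j} - phi_{kk} phi_{k-1,k-j},  j = 1..k-1.
Step k = 1:
  phi_11 = rho(1) = -0.0085.
Step k = 2:
  phi_22 = [rho(2) - phi_11 rho(1)] / [1 - phi_11 rho(1)] = [-0.0049 - (-0.0085)(-0.0085)] / [1 - (-0.0085)(-0.0085)]
         = -0.00497225 / 0.99992775 = -0.004973.
  Update: phi_21 = phi_11 - phi_22 phi_11 = -0.0085 - (-0.004973)(-0.0085) = -0.008542.
Step k = 3:
  phi_33 = [rho(3) - phi_21 rho(2) - phi_22 rho(1)] / [1 - phi_21 rho(1) - phi_22 rho(2)]
    numerator   = 0.1101 - (-0.008542)(-0.0049) - (-0.004973)(-0.0085) = 0.11001588
    denominator = 1 - (-0.008542)(-0.0085) - (-0.004973)(-0.0049) = 0.99990302
  phi_33 = 0.11001588 / 0.99990302 = 0.11.
Therefore phi_{33} = 0.1100.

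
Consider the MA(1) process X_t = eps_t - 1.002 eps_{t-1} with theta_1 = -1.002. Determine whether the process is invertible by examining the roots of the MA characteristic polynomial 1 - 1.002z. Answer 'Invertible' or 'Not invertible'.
\text{Not invertible}

The MA(q) characteristic polynomial is P(z) = 1 - 1.002z.
Invertibility requires all roots to lie outside the unit circle, i.e. |z| > 1 for every root.
This is linear in z: 1 + (-1.002) z = 0  =>  z = -1/(-1.002) = 0.998004,  |z| = 0.998004.
Moduli of all roots: 0.9980.
All moduli strictly greater than 1? No.
Verdict: Not invertible.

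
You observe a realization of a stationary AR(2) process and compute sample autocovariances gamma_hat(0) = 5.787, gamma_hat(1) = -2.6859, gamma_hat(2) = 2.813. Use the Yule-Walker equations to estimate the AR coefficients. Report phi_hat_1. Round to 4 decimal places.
\hat\phi_{1} = -0.3040

The Yule-Walker equations for an AR(p) process read, in matrix form,
  Gamma_p phi = r_p,   with   (Gamma_p)_{ij} = gamma(|i - j|),
                       (r_p)_i = gamma(i),   i,j = 1..p.
Substitute the sample gammas (Toeplitz matrix and right-hand side of size 2):
  Gamma_p = [[5.787, -2.6859], [-2.6859, 5.787]]
  r_p     = [-2.6859, 2.813]
Written out:
  5.787 phi_1 - 2.6859 phi_2 = -2.6859
  -2.6859 phi_1 + 5.787 phi_2 = 2.813
Solve by Cramer's rule:
  det = gamma(0)^2 - gamma(1)^2 = (5.787)^2 - (-2.6859)^2 = 33.489369 - 7.21405881 = 26.27531019
  phi_hat_1 = [gamma(1) gamma(0) - gamma(1) gamma(2)] / det = [(-2.6859)(5.787) - (-2.6859)(2.813)] / 26.27531019 = -7.9878666 / 26.27531019 = -0.304
  phi_hat_2 = [gamma(0) gamma(2) - gamma(1)^2] / det = [(5.787)(2.813) - (-2.6859)^2] / 26.27531019 = 9.06477219 / 26.27531019 = 0.345
So phi_hat = [-0.3040, 0.3450].
Therefore phi_hat_1 = -0.3040.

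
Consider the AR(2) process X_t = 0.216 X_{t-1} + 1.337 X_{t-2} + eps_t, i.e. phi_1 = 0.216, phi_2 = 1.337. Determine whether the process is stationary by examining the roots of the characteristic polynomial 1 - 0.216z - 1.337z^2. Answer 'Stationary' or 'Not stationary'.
\text{Not stationary}

The AR(p) characteristic polynomial is P(z) = 1 - 0.216z - 1.337z^2.
Stationarity requires all roots to lie outside the unit circle, i.e. |z| > 1 for every root.
Set 1 + (-0.216) z + (-1.337) z^2 = 0, i.e. a z^2 + b z + c = 0 with a = -1.337, b = -0.216, c = 1.
Discriminant D = b^2 - 4ac = (-0.216)^2 - 4*(-1.337)*1 = 0.046656 - (-5.348) = 5.394656.
D >= 0, so the roots are real: z = (-b +/- sqrt(D)) / (2a) = (0.216 +/- 2.32264) / (-2.674).
  z_1 = (0.216 + 2.32264) / (-2.674) = -0.9494,   |z_1| = 0.9494.
  z_2 = (0.216 - 2.32264) / (-2.674) = 0.7878,   |z_2| = 0.7878.
Moduli of all roots: 0.9494, 0.7878.
All moduli strictly greater than 1? No.
Verdict: Not stationary.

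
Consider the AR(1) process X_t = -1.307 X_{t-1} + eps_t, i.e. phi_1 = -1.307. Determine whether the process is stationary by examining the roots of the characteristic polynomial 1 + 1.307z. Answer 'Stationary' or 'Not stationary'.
\text{Not stationary}

The AR(p) characteristic polynomial is P(z) = 1 + 1.307z.
Stationarity requires all roots to lie outside the unit circle, i.e. |z| > 1 for every root.
This is linear in z: 1 + (1.307) z = 0  =>  z = -1/(1.307) = -0.765111,  |z| = 0.765111.
Moduli of all roots: 0.7651.
All moduli strictly greater than 1? No.
Verdict: Not stationary.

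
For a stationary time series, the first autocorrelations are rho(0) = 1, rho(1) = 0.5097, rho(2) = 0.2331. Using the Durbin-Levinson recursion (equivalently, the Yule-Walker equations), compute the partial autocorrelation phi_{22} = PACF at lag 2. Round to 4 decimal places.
\phi_{22} = -0.0361

The PACF at lag k is phi_{kk}, the last component of the solution
to the Yule-Walker system G_k phi = r_k where
  (G_k)_{ij} = rho(|i - j|), (r_k)_i = rho(i), i,j = 1..k.
Equivalently, Durbin-Levinson gives phi_{kk} iteratively:
  phi_{11} = rho(1)
  phi_{kk} = [rho(k) - sum_{j=1..k-1} phi_{k-1,j} rho(k-j)]
            / [1 - sum_{j=1..k-1} phi_{k-1,j} rho(j)],
  phi_{k,j} = phi_{k-1,j} - phi_{kk} phi_{k-1,k-j},  j = 1..k-1.
Step k = 1:
  phi_11 = rho(1) = 0.5097.
Step k = 2:
  phi_22 = [rho(2) - phi_11 rho(1)] / [1 - phi_11 rho(1)] = [0.2331 - (0.5097)(0.5097)] / [1 - (0.5097)(0.5097)]
         = -0.02669409 / 0.74020591 = -0.0361.
Therefore phi_{22} = -0.0361.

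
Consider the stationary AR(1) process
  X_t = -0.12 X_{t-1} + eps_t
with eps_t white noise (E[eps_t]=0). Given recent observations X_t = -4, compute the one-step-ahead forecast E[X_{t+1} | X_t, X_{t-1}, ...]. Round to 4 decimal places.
E[X_{t+1} \mid \mathcal F_t] = 0.4800

For an AR(p) model X_t = c + sum_i phi_i X_{t-i} + eps_t, the
one-step-ahead conditional mean is
  E[X_{t+1} | X_t, ...] = c + sum_i phi_i X_{t+1-i}.
Substitute known values:
  E[X_{t+1} | ...] = (-0.12) * (-4)
                   = 0.4800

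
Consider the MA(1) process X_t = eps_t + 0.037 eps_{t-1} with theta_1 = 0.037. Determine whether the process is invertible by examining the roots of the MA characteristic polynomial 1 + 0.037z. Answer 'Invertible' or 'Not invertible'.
\text{Invertible}

The MA(q) characteristic polynomial is P(z) = 1 + 0.037z.
Invertibility requires all roots to lie outside the unit circle, i.e. |z| > 1 for every root.
This is linear in z: 1 + (0.037) z = 0  =>  z = -1/(0.037) = -27.027027,  |z| = 27.027027.
Moduli of all roots: 27.0270.
All moduli strictly greater than 1? Yes.
Verdict: Invertible.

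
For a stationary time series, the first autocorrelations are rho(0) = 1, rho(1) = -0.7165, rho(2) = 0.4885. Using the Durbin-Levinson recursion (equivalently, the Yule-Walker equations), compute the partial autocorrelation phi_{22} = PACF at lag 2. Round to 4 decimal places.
\phi_{22} = -0.0511

The PACF at lag k is phi_{kk}, the last component of the solution
to the Yule-Walker system G_k phi = r_k where
  (G_k)_{ij} = rho(|i - j|), (r_k)_i = rho(i), i,j = 1..k.
Equivalently, Durbin-Levinson gives phi_{kk} iteratively:
  phi_{11} = rho(1)
  phi_{kk} = [rho(k) - sum_{j=1..k-1} phi_{k-1,j} rho(k-j)]
            / [1 - sum_{j=1..k-1} phi_{k-1,j} rho(j)],
  phi_{k,j} = phi_{k-1,j} - phi_{kk} phi_{k-1,k-j},  j = 1..k-1.
Step k = 1:
  phi_11 = rho(1) = -0.7165.
Step k = 2:
  phi_22 = [rho(2) - phi_11 rho(1)] / [1 - phi_11 rho(1)] = [0.4885 - (-0.7165)(-0.7165)] / [1 - (-0.7165)(-0.7165)]
         = -0.02487225 / 0.48662775 = -0.0511.
Therefore phi_{22} = -0.0511.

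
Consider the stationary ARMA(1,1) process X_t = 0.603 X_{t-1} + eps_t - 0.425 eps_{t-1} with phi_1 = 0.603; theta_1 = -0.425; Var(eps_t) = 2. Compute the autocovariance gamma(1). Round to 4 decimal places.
\gamma(1) = 0.4160

Multiply the model equation by X_{t-k} and take expectations. With theta_0 = psi_0 = 1 and psi_j the MA(infinity) weights, this gives
  gamma(k) - sum_i phi_i gamma(k-i) = c_k,
  c_k = sigma^2 * sum_{j=k..q} theta_j psi_{j-k}   (c_k = 0 for k > q),
using gamma(-m) = gamma(m).
psi-weights needed (psi_j = theta_j + sum_i phi_i psi_{j-i}):
  psi_1 = theta_1 + phi_1 = -0.425 + (0.603) = 0.178
Right-hand sides:
  c_0 = sigma^2 (1 + theta_1 psi_1) = 2 * (1 + (-0.425)(0.178)) = 2 * 0.92435 = 1.8487
  c_1 = sigma^2 theta_1 = 2 * (-0.425) = -0.85
  c_2 = 0
Equations for k = 0 and k = 1 (AR order 1):
  gamma(0) = phi_1 gamma(1) + c_0
  gamma(1) = phi_1 gamma(0) + c_1
Substituting the second into the first: gamma(0) (1 - phi_1^2) = c_0 + phi_1 c_1, so
  gamma(0) = (c_0 + phi_1 c_1) / (1 - phi_1^2) = (1.8487 + (0.603)(-0.85)) / (1 - (0.603)^2) = 1.33615 / 0.636391 = 2.099574.
  gamma(1) = phi_1 gamma(0) + c_1 = (0.603)(2.099574) + (-0.85) = 0.416043.
Therefore gamma(1) = 0.4160 (to 4 decimal places).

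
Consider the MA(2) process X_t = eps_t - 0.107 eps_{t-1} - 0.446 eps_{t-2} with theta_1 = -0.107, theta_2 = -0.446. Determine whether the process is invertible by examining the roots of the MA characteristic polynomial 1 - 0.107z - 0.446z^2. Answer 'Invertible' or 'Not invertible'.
\text{Invertible}

The MA(q) characteristic polynomial is P(z) = 1 - 0.107z - 0.446z^2.
Invertibility requires all roots to lie outside the unit circle, i.e. |z| > 1 for every root.
Set 1 + (-0.107) z + (-0.446) z^2 = 0, i.e. a z^2 + b z + c = 0 with a = -0.446, b = -0.107, c = 1.
Discriminant D = b^2 - 4ac = (-0.107)^2 - 4*(-0.446)*1 = 0.011449 - (-1.784) = 1.795449.
D >= 0, so the roots are real: z = (-b +/- sqrt(D)) / (2a) = (0.107 +/- 1.339944) / (-0.892).
  z_1 = (0.107 + 1.339944) / (-0.892) = -1.6221,   |z_1| = 1.6221.
  z_2 = (0.107 - 1.339944) / (-0.892) = 1.3822,   |z_2| = 1.3822.
Moduli of all roots: 1.6221, 1.3822.
All moduli strictly greater than 1? Yes.
Verdict: Invertible.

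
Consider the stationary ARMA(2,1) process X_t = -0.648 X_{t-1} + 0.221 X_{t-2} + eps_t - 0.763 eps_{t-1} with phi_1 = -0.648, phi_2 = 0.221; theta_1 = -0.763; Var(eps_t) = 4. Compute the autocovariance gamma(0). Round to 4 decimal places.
\gamma(0) = 38.9285

Multiply the model equation by X_{t-k} and take expectations. With theta_0 = psi_0 = 1 and psi_j the MA(infinity) weights, this gives
  gamma(k) - sum_i phi_i gamma(k-i) = c_k,
  c_k = sigma^2 * sum_{j=k..q} theta_j psi_{j-k}   (c_k = 0 for k > q),
using gamma(-m) = gamma(m).
psi-weights needed (psi_j = theta_j + sum_i phi_i psi_{j-i}):
  psi_1 = theta_1 + phi_1 = -0.763 + (-0.648) = -1.411
Right-hand sides:
  c_0 = sigma^2 (1 + theta_1 psi_1) = 4 * (1 + (-0.763)(-1.411)) = 4 * 2.076593 = 8.306372
  c_1 = sigma^2 theta_1 = 4 * (-0.763) = -3.052
  c_2 = 0
Equations for k = 0, 1, 2 (AR order 2, c_2 = 0):
  (E0) gamma(0) = phi_1 gamma(1) + phi_2 gamma(2) + c_0
  (E1) gamma(1) = phi_1 gamma(0) + phi_2 gamma(1) + c_1
  (E2) gamma(2) = phi_1 gamma(1) + phi_2 gamma(0)
From (E1): gamma(1) = A gamma(0) + B with
  A = phi_1 / (1 - phi_2) = -0.648 / 0.779 = -0.831836,   B = c_1 / (1 - phi_2) = -3.052 / 0.779 = -3.917843.
Insert (E2) into (E0): gamma(0) (1 - phi_2^2) = phi_1 (1 + phi_2) gamma(1) + c_0.
  phi_1 (1 + phi_2) = (-0.648)(1.221) = -0.791208,   1 - phi_2^2 = 0.951159.
Replace gamma(1) by A gamma(0) + B and collect gamma(0):
  gamma(0) [0.951159 - (-0.791208)(-0.831836)] = (-0.791208)(-3.917843) + 8.306372
  gamma(0) * 0.293004 = 11.406201
  gamma(0) = 11.406201 / 0.293004 = 38.928489.
Therefore gamma(0) = 38.9285 (to 4 decimal places).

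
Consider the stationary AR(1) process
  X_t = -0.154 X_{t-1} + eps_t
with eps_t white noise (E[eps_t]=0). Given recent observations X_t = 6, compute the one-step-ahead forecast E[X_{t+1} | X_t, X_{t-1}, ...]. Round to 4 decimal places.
E[X_{t+1} \mid \mathcal F_t] = -0.9240

For an AR(p) model X_t = c + sum_i phi_i X_{t-i} + eps_t, the
one-step-ahead conditional mean is
  E[X_{t+1} | X_t, ...] = c + sum_i phi_i X_{t+1-i}.
Substitute known values:
  E[X_{t+1} | ...] = (-0.154) * (6)
                   = -0.9240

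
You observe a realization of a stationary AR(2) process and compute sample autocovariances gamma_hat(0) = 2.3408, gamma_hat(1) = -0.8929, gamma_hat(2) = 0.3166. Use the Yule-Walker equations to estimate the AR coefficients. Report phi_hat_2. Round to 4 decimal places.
\hat\phi_{2} = -0.0120

The Yule-Walker equations for an AR(p) process read, in matrix form,
  Gamma_p phi = r_p,   with   (Gamma_p)_{ij} = gamma(|i - j|),
                       (r_p)_i = gamma(i),   i,j = 1..p.
Substitute the sample gammas (Toeplitz matrix and right-hand side of size 2):
  Gamma_p = [[2.3408, -0.8929], [-0.8929, 2.3408]]
  r_p     = [-0.8929, 0.3166]
Written out:
  2.3408 phi_1 - 0.8929 phi_2 = -0.8929
  -0.8929 phi_1 + 2.3408 phi_2 = 0.3166
Solve by Cramer's rule:
  det = gamma(0)^2 - gamma(1)^2 = (2.3408)^2 - (-0.8929)^2 = 5.47934464 - 0.79727041 = 4.68207423
  phi_hat_1 = [gamma(1) gamma(0) - gamma(1) gamma(2)] / det = [(-0.8929)(2.3408) - (-0.8929)(0.3166)] / 4.68207423 = -1.80740818 / 4.68207423 = -0.386
  phi_hat_2 = [gamma(0) gamma(2) - gamma(1)^2] / det = [(2.3408)(0.3166) - (-0.8929)^2] / 4.68207423 = -0.05617313 / 4.68207423 = -0.012
So phi_hat = [-0.3860, -0.0120].
Therefore phi_hat_2 = -0.0120.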